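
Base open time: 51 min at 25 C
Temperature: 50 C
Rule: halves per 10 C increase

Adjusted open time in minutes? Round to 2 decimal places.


Acceleration = 2^((50-25)/10) = 5.6569
Open time = 51 / 5.6569 = 9.02 min

9.02


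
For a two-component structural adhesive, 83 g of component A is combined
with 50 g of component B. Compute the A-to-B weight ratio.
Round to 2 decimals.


Weight ratio A:B = 83 / 50
= 1.66

1.66


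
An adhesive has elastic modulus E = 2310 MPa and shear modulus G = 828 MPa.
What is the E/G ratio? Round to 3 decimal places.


E/G = 2310 / 828 = 2.790

2.790


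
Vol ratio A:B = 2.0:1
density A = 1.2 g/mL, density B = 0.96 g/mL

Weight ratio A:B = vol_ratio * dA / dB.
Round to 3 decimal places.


Weight ratio = 2.0 * 1.2 / 0.96
= 2.500

2.500


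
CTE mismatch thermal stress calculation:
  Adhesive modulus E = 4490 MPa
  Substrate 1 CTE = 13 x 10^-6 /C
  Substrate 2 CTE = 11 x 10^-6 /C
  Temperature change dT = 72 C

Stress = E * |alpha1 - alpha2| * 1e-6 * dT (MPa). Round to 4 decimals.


delta_alpha = |13 - 11| = 2 x 10^-6/C
Stress = 4490 * 2e-6 * 72
= 0.6466 MPa

0.6466


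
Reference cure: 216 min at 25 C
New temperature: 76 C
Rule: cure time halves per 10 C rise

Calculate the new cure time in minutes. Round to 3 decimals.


factor = 2^((76-25)/10) = 34.2968
t_new = 216 / 34.2968 = 6.298 min

6.298


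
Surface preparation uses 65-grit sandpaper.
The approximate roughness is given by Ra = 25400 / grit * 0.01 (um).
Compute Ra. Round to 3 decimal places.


Ra = 25400 / 65 * 0.01
= 254 / 65
= 3.908 um

3.908


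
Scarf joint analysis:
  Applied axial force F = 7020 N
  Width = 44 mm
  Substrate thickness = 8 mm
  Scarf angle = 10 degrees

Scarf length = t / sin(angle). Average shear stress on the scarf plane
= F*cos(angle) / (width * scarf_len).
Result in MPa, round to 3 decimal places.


Scarf length = 8 / sin(10 deg) = 46.0702 mm
cos(10 deg) = 0.984808
Shear = 7020 * 0.984808 / (44 * 46.0702)
= 3.410 MPa

3.410


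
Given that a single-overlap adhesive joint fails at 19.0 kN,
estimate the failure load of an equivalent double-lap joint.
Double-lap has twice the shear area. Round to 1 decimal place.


Double-lap factor = 2
Expected load = 19.0 * 2 = 38.0 kN

38.0


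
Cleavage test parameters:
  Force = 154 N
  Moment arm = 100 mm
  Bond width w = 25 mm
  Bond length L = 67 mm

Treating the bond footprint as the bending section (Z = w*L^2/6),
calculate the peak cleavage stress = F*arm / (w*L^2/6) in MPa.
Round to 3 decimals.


M = 154 * 100 = 15400 N*mm
Z = 25 * 67^2 / 6 = 112225 / 6 mm^3
sigma = M / Z = 6 * 15400 / 112225 = 92400 / 112225
= 0.823 MPa

0.823


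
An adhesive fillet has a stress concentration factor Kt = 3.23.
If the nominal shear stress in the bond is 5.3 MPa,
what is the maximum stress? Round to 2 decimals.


Max stress = 5.3 * 3.23 = 17.12 MPa

17.12


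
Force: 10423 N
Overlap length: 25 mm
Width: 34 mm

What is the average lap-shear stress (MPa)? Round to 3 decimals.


Average shear stress = F / (overlap * width)
= 10423 / (25 * 34)
= 12.262 MPa

12.262


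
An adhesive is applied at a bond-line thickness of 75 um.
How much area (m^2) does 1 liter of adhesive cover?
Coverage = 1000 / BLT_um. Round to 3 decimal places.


Coverage = 1000 / 75 = 13.333 m^2

13.333


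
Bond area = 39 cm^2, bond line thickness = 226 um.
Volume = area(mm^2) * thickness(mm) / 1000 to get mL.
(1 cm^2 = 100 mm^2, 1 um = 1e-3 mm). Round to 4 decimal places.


area_mm2 = 39 * 100 = 3900
blt_mm = 226 * 1e-3 = 0.226
vol_mm3 = 3900 * 0.226 = 881.4
vol_mL = 881.4 / 1000 = 0.8814 mL

0.8814


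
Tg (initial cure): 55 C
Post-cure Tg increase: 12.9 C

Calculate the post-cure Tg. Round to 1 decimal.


Post-cure Tg = 55 + 12.9 = 67.9 C

67.9


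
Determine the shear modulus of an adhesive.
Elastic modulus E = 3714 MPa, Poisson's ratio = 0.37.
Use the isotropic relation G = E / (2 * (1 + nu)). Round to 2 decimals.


G = 3714 / (2*(1+0.37)) = 3714 / 2.74
= 1355.47 MPa

1355.47


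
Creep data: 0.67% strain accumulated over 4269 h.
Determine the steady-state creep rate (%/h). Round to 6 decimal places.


Rate = 0.67 / 4269 = 0.000157 %/h

0.000157


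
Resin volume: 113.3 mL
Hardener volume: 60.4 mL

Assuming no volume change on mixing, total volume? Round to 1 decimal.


V_total = 113.3 + 60.4 = 173.7 mL

173.7


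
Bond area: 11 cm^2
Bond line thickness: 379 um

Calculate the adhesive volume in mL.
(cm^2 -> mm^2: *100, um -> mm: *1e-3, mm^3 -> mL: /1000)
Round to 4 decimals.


V = 11*100 * 379*1e-3 / 1000
= 0.4169 mL

0.4169


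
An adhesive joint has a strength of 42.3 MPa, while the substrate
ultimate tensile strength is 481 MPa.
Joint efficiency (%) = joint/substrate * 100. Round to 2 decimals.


Efficiency = 42.3 / 481 * 100
= 8.79%

8.79


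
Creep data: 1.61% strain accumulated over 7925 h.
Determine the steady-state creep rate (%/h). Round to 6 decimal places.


Rate = 1.61 / 7925 = 0.000203 %/h

0.000203


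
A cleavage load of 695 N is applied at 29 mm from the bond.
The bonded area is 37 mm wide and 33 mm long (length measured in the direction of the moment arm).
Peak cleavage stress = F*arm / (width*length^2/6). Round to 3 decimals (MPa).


Moment = 695 * 29 = 20155 N*mm
Section modulus = 37 * 1089 / 6 = 40293 / 6 mm^3
Stress = 20155 / (40293 / 6) = 120930 / 40293
= 3.001 MPa

3.001


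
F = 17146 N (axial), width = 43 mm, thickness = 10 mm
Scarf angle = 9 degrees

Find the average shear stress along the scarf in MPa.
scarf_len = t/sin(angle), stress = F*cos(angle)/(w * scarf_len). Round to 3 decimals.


scarf_len = 10/sin(9 deg) = 63.9245
cos(9 deg) = 0.987688
stress = 17146*0.987688/(43*63.9245) = 6.161 MPa

6.161


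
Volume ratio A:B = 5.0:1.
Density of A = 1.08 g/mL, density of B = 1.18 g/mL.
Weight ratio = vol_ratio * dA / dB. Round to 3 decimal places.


Wt ratio = 5.0 * 1.08 / 1.18
= 4.576

4.576


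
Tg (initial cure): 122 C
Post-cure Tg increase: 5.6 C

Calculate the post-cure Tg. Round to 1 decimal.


Post-cure Tg = 122 + 5.6 = 127.6 C

127.6


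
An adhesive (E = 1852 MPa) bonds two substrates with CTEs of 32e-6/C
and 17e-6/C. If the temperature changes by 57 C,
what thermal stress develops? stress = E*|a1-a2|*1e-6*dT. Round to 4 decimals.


Stress = 1852 * |32 - 17| * 1e-6 * 57
= 1.5835 MPa

1.5835


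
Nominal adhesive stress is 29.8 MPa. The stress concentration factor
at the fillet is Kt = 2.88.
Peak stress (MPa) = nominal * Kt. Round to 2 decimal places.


Peak = 29.8 * 2.88 = 85.82 MPa

85.82


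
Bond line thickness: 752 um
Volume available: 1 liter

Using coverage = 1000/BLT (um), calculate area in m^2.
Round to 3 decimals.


1 L = 1e6 mm^3, thickness = 752 um = 0.752 mm
Area = 1e6 / 0.752 mm^2 = (1e6 / 0.752) / 1e6 m^2 = 1000 / 752 m^2
= 1.330 m^2

1.330


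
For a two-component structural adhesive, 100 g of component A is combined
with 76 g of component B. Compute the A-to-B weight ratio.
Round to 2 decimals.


Weight ratio A:B = 100 / 76
= 1.32

1.32


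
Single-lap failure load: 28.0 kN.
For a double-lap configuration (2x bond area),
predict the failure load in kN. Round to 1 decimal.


Failure load = 28.0 * 2 = 56.0 kN

56.0


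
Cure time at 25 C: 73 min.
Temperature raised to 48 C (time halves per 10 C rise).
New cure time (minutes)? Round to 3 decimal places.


Acceleration factor = 2^(23/10) = 4.9246
New time = 73 / 4.9246 = 14.824 min

14.824


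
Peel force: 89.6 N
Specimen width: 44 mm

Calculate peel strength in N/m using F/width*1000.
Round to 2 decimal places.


Peel strength = 89.6 / 44 * 1000 = 2036.36 N/m

2036.36


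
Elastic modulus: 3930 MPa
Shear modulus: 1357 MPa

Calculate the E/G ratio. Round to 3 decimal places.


E / G = 3930 / 1357 = 2.896

2.896


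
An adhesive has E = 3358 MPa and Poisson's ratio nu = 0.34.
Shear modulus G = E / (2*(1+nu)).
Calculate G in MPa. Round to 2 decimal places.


G = 3358 / (2*(1+0.34))
= 3358 / 2.68
= 1252.99 MPa

1252.99


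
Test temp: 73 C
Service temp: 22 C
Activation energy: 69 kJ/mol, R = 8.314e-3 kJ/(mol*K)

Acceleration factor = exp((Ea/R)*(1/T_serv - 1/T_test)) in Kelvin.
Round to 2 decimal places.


AF = exp((69/0.008314)*(1/295.15 - 1/346.15))
= 62.98

62.98


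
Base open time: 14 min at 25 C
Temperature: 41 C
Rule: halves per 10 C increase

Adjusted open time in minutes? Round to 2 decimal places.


Acceleration = 2^((41-25)/10) = 3.0314
Open time = 14 / 3.0314 = 4.62 min

4.62


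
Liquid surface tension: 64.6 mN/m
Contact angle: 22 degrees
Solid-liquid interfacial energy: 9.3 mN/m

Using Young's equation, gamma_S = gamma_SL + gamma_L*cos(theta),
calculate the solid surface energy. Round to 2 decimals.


gamma_S = 9.3 + 64.6 * cos(22)
= 69.20 mN/m

69.20


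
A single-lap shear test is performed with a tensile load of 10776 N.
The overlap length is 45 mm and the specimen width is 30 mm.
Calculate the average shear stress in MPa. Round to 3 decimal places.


Shear stress = F / (overlap * width)
= 10776 / (45 * 30)
= 10776 / 1350
= 7.982 MPa

7.982


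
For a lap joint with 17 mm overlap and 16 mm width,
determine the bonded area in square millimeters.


Area = 17 * 16 = 272 mm^2

272


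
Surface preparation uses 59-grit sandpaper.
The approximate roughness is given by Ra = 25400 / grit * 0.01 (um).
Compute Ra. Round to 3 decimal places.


Ra = 25400 / 59 * 0.01
= 254 / 59
= 4.305 um

4.305


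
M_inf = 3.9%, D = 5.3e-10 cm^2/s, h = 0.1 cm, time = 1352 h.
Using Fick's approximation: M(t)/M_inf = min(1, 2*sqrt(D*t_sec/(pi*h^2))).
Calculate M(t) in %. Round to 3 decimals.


t = 4867200 s
ratio = min(1, 2*sqrt(5.3e-10*4867200/(pi*0.0100)))
= 0.573103
M(t) = 3.9 * 0.573103 = 2.235%

2.235


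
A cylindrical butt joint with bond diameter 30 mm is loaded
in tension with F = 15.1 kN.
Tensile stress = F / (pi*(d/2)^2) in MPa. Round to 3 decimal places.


Area = pi * (30/2)^2 = 706.8583 mm^2
Stress = 15.1*1000 / 706.8583
= 21.362 MPa

21.362


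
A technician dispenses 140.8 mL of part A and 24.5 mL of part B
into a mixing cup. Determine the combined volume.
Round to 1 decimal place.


Combined volume = 140.8 + 24.5
= 165.3 mL

165.3


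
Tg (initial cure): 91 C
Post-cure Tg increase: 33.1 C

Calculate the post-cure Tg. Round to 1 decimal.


Post-cure Tg = 91 + 33.1 = 124.1 C

124.1


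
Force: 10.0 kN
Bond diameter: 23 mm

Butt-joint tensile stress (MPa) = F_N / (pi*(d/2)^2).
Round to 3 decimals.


F_N = 10.0 * 1000 = 10000.0 N
A = pi*(11.5)^2 = 415.4756 mm^2
stress = 10000.0 / 415.4756 = 24.069 MPa

24.069


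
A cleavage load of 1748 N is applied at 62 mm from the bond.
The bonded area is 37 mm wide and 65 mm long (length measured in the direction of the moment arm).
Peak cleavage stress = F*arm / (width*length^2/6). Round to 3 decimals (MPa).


Moment = 1748 * 62 = 108376 N*mm
Section modulus = 37 * 4225 / 6 = 156325 / 6 mm^3
Stress = 108376 / (156325 / 6) = 650256 / 156325
= 4.160 MPa

4.160


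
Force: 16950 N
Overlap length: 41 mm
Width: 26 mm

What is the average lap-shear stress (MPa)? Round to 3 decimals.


Average shear stress = F / (overlap * width)
= 16950 / (41 * 26)
= 15.901 MPa

15.901


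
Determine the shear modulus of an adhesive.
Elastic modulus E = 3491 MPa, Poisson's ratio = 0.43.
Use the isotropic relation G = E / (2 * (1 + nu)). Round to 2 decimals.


G = 3491 / (2*(1+0.43)) = 3491 / 2.86
= 1220.63 MPa

1220.63


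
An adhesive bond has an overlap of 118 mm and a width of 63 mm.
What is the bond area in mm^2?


Bond area = overlap * width
= 118 * 63
= 7434 mm^2

7434


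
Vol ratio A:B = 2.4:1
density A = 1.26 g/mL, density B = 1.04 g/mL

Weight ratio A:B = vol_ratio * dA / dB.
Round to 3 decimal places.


Weight ratio = 2.4 * 1.26 / 1.04
= 2.908

2.908


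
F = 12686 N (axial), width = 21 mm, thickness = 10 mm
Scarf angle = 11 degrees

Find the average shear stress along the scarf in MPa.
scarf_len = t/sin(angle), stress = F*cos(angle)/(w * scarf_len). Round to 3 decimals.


scarf_len = 10/sin(11 deg) = 52.4084
cos(11 deg) = 0.981627
stress = 12686*0.981627/(21*52.4084) = 11.315 MPa

11.315


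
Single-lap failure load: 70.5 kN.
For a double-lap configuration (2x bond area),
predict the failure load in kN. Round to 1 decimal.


Failure load = 70.5 * 2 = 141.0 kN

141.0


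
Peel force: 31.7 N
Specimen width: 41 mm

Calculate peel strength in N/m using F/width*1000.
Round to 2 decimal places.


Peel strength = 31.7 / 41 * 1000 = 773.17 N/m

773.17


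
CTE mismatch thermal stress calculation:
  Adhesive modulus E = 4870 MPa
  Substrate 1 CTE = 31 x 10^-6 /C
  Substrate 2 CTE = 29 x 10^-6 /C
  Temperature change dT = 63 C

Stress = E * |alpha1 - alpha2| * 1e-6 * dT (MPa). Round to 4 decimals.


delta_alpha = |31 - 29| = 2 x 10^-6/C
Stress = 4870 * 2e-6 * 63
= 0.6136 MPa

0.6136


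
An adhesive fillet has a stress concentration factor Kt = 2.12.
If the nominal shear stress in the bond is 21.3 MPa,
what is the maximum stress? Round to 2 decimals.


Max stress = 21.3 * 2.12 = 45.16 MPa

45.16


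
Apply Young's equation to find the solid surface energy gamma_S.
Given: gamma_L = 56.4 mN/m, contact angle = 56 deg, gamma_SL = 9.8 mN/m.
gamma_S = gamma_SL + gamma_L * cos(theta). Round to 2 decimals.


theta_rad = 56 * pi/180 = 0.977384
gamma_S = 9.8 + 56.4 * cos(0.977384)
= 41.34 mN/m

41.34


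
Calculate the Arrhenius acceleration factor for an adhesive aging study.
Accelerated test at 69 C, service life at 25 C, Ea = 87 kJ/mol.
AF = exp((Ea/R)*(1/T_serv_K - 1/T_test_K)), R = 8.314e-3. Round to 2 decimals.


T_test = 342.15 K, T_serv = 298.15 K
Ea/R = 87 / 0.008314 = 10464.28
AF = exp(10464.28 * (1/298.15 - 1/342.15))
= 91.24

91.24


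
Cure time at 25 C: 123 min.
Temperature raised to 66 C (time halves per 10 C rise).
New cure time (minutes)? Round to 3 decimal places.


Acceleration factor = 2^(41/10) = 17.1484
New time = 123 / 17.1484 = 7.173 min

7.173


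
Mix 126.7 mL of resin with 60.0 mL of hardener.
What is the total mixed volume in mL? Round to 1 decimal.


Total = 126.7 + 60.0 = 186.7 mL

186.7


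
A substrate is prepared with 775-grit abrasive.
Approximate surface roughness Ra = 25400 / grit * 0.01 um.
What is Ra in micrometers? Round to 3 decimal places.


Ra = 25400 / 775 * 0.01 = 0.328 um

0.328


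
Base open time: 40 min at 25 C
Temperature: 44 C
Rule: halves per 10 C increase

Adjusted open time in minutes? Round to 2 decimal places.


Acceleration = 2^((44-25)/10) = 3.7321
Open time = 40 / 3.7321 = 10.72 min

10.72


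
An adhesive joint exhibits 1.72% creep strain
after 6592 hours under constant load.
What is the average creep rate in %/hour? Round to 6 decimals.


Creep rate = strain / time
= 1.72 / 6592
= 0.000261 %/h

0.000261


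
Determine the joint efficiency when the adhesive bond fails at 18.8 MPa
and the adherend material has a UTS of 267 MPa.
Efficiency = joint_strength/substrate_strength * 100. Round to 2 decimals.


Joint efficiency = 18.8 / 267 * 100
= 7.04%

7.04


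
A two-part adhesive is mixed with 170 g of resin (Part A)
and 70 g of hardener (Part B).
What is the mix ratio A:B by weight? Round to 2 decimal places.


Mix ratio = mass_A / mass_B
= 170 / 70
= 2.43

2.43


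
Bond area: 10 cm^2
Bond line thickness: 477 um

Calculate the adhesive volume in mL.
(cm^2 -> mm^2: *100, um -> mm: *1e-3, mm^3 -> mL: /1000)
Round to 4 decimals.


V = 10*100 * 477*1e-3 / 1000
= 0.4770 mL

0.4770


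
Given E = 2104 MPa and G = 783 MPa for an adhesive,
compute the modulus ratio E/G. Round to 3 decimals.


E/G ratio = 2104 / 783 = 2.687

2.687


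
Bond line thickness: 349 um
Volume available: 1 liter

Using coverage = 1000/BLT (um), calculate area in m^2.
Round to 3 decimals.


1 L = 1e6 mm^3, thickness = 349 um = 0.349 mm
Area = 1e6 / 0.349 mm^2 = (1e6 / 0.349) / 1e6 m^2 = 1000 / 349 m^2
= 2.865 m^2

2.865


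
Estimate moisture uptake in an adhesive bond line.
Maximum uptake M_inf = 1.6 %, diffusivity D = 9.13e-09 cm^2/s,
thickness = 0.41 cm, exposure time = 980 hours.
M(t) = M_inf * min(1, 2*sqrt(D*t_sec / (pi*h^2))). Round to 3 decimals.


Convert time: 980 h = 3528000 s
ratio = min(1, 2*sqrt(9.13e-09*3528000/(pi*0.41^2)))
= 0.493936
M(t) = 1.6 * 0.493936 = 0.790%

0.790


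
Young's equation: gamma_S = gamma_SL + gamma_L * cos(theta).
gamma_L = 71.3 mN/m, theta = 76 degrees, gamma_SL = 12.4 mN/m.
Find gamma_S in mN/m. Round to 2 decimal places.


cos(76 deg) = 0.241922
gamma_S = 12.4 + 71.3 * 0.241922
= 29.65 mN/m

29.65


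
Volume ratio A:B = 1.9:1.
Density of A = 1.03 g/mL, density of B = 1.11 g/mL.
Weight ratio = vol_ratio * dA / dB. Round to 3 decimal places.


Wt ratio = 1.9 * 1.03 / 1.11
= 1.763

1.763


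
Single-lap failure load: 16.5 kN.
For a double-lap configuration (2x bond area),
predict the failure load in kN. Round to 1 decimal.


Failure load = 16.5 * 2 = 33.0 kN

33.0


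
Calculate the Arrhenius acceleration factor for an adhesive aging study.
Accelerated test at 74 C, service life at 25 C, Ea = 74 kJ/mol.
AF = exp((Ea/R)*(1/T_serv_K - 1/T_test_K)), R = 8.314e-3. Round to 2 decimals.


T_test = 347.15 K, T_serv = 298.15 K
Ea/R = 74 / 0.008314 = 8900.65
AF = exp(8900.65 * (1/298.15 - 1/347.15))
= 67.61

67.61


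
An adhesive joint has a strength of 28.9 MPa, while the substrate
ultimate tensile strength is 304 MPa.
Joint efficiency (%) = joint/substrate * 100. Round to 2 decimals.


Efficiency = 28.9 / 304 * 100
= 9.51%

9.51


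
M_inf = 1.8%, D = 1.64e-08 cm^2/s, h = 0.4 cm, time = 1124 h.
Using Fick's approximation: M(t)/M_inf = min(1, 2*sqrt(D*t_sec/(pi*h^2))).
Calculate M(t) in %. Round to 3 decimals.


t = 4046400 s
ratio = min(1, 2*sqrt(1.64e-08*4046400/(pi*0.1600)))
= 0.726694
M(t) = 1.8 * 0.726694 = 1.308%

1.308


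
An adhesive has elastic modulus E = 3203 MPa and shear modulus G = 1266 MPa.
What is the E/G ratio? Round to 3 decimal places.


E/G = 3203 / 1266 = 2.530

2.530


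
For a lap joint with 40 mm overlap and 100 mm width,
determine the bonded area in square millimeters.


Area = 40 * 100 = 4000 mm^2

4000


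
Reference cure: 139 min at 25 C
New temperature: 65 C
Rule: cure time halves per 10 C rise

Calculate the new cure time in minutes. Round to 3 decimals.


factor = 2^((65-25)/10) = 16.0000
t_new = 139 / 16.0000 = 8.688 min

8.688


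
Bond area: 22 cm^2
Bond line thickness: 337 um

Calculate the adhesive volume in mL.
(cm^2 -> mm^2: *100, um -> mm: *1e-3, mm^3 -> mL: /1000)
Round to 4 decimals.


V = 22*100 * 337*1e-3 / 1000
= 0.7414 mL

0.7414


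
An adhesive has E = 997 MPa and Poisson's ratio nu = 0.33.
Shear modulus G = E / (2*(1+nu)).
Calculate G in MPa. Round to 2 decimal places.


G = 997 / (2*(1+0.33))
= 997 / 2.66
= 374.81 MPa

374.81


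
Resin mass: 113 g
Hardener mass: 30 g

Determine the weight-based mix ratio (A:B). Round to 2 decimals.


Ratio = 113 / 30 = 3.77

3.77


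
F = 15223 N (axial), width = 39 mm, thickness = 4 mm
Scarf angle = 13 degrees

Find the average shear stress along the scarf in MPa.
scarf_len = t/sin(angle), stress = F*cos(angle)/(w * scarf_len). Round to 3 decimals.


scarf_len = 4/sin(13 deg) = 17.7816
cos(13 deg) = 0.974370
stress = 15223*0.974370/(39*17.7816) = 21.389 MPa

21.389


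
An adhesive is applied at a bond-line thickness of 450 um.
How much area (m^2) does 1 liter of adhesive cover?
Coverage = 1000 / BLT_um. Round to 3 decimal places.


Coverage = 1000 / 450 = 2.222 m^2

2.222


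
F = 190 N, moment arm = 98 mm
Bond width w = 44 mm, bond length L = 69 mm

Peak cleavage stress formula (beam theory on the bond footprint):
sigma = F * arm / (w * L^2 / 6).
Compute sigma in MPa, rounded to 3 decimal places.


sigma = (190 * 98) / (44 * 4761 / 6)
= 18620 * 6 / 209484
= 111720 / 209484
= 0.533 MPa

0.533


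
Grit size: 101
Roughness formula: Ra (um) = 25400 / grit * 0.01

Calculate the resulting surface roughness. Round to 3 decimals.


Ra = 25400 / 101 * 0.01
= 2.515 um

2.515


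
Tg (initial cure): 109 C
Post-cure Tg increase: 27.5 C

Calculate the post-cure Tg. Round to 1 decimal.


Post-cure Tg = 109 + 27.5 = 136.5 C

136.5


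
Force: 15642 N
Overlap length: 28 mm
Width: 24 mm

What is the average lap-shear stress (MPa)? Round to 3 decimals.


Average shear stress = F / (overlap * width)
= 15642 / (28 * 24)
= 23.277 MPa

23.277


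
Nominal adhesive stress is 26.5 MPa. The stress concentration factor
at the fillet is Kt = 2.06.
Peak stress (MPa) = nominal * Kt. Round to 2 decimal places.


Peak = 26.5 * 2.06 = 54.59 MPa

54.59


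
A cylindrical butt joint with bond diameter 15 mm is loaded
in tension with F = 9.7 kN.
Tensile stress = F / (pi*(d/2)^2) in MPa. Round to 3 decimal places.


Area = pi * (15/2)^2 = 176.7146 mm^2
Stress = 9.7*1000 / 176.7146
= 54.891 MPa

54.891


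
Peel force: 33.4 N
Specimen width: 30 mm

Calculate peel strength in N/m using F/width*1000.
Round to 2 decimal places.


Peel strength = 33.4 / 30 * 1000 = 1113.33 N/m

1113.33


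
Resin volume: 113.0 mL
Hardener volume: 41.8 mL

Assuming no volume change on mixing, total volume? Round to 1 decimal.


V_total = 113.0 + 41.8 = 154.8 mL

154.8


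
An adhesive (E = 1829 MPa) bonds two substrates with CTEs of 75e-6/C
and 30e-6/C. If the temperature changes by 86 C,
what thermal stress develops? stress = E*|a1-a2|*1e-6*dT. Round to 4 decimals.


Stress = 1829 * |75 - 30| * 1e-6 * 86
= 7.0782 MPa

7.0782


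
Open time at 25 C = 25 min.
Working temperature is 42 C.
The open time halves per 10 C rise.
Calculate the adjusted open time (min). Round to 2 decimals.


factor = 2^((42 - 25) / 10) = 3.2490
ot = 25 / 3.2490 = 7.69 min

7.69


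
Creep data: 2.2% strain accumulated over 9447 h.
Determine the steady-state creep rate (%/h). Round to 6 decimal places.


Rate = 2.2 / 9447 = 0.000233 %/h

0.000233


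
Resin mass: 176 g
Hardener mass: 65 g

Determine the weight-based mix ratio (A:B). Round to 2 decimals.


Ratio = 176 / 65 = 2.71

2.71


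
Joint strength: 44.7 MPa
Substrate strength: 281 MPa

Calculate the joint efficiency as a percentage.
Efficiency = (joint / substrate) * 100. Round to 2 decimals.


Efficiency = (44.7 / 281) * 100 = 15.91%

15.91


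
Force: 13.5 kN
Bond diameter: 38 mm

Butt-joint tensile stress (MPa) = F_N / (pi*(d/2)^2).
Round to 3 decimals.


F_N = 13.5 * 1000 = 13500.0 N
A = pi*(19.0)^2 = 1134.1149 mm^2
stress = 13500.0 / 1134.1149 = 11.904 MPa

11.904


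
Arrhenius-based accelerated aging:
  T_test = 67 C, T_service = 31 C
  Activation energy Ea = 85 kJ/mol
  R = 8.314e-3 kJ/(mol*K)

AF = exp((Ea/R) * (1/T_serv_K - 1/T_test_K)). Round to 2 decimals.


T_test_K = 340.15, T_serv_K = 304.15
AF = exp((85/8.314e-3) * (1/304.15 - 1/340.15))
= 35.08

35.08


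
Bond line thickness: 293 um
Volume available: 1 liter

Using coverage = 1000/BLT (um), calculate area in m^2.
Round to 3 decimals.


1 L = 1e6 mm^3, thickness = 293 um = 0.293 mm
Area = 1e6 / 0.293 mm^2 = (1e6 / 0.293) / 1e6 m^2 = 1000 / 293 m^2
= 3.413 m^2

3.413


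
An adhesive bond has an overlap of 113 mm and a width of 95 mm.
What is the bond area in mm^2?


Bond area = overlap * width
= 113 * 95
= 10735 mm^2

10735


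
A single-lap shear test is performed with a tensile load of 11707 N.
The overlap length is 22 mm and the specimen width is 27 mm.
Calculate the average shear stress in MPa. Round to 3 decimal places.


Shear stress = F / (overlap * width)
= 11707 / (22 * 27)
= 11707 / 594
= 19.709 MPa

19.709


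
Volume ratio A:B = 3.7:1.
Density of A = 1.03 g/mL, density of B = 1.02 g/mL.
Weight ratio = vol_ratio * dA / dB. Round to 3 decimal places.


Wt ratio = 3.7 * 1.03 / 1.02
= 3.736

3.736


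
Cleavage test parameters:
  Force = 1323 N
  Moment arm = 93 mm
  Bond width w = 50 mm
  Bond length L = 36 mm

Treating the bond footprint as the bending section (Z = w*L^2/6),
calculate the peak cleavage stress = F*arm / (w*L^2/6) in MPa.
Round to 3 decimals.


M = 1323 * 93 = 123039 N*mm
Z = 50 * 36^2 / 6 = 64800 / 6 mm^3
sigma = M / Z = 6 * 123039 / 64800 = 738234 / 64800
= 11.393 MPa

11.393


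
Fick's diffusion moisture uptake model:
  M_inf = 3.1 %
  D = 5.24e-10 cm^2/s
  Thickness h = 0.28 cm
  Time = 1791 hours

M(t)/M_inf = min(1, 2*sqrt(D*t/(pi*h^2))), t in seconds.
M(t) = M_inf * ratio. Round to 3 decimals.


t_sec = 1791 * 3600 = 6447600
ratio = 2*sqrt(5.24e-10*6447600/(pi*0.28^2))
= min(1, 0.234240)
= 0.234240
M(t) = 3.1 * 0.234240 = 0.726 %

0.726


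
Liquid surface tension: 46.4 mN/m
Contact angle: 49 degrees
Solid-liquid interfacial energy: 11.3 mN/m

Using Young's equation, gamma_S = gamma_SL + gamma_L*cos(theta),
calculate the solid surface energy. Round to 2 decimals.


gamma_S = 11.3 + 46.4 * cos(49)
= 41.74 mN/m

41.74


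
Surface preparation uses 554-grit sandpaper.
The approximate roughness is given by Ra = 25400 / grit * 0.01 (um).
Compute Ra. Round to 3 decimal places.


Ra = 25400 / 554 * 0.01
= 254 / 554
= 0.458 um

0.458


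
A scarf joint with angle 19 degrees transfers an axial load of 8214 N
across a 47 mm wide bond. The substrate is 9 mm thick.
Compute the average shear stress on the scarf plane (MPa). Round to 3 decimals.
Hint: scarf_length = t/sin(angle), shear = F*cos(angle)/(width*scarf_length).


scarf_length = 9 / sin(19 deg) = 27.6440 mm
cos(19 deg) = 0.945519
shear stress = 8214 * 0.945519 / (47 * 27.6440)
= 5.978 MPa

5.978


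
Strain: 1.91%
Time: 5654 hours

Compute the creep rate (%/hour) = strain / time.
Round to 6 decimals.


Creep rate = 1.91 / 5654
= 0.000338 %/h

0.000338


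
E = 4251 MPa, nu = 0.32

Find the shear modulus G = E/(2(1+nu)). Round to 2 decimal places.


G = 4251 / (2 * 1.32)
= 1610.23 MPa

1610.23


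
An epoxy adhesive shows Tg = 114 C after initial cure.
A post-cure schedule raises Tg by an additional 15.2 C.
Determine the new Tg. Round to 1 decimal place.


New Tg = 114 + 15.2
= 129.2 C

129.2


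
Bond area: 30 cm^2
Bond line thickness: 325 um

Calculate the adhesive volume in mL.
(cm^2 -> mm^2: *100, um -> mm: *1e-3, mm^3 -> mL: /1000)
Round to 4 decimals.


V = 30*100 * 325*1e-3 / 1000
= 0.9750 mL

0.9750


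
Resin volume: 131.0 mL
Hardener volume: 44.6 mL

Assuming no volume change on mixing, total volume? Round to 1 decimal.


V_total = 131.0 + 44.6 = 175.6 mL

175.6


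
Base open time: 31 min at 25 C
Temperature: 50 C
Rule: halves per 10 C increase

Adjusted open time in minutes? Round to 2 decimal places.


Acceleration = 2^((50-25)/10) = 5.6569
Open time = 31 / 5.6569 = 5.48 min

5.48


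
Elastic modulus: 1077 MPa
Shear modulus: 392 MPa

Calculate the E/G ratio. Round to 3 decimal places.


E / G = 1077 / 392 = 2.747

2.747


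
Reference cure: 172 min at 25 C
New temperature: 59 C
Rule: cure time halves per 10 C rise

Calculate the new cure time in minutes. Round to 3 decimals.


factor = 2^((59-25)/10) = 10.5561
t_new = 172 / 10.5561 = 16.294 min

16.294


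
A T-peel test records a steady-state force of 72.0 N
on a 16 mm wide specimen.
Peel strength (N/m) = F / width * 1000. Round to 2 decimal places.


Peel strength = 72.0 / 16 * 1000
= 4500.00 N/m

4500.00


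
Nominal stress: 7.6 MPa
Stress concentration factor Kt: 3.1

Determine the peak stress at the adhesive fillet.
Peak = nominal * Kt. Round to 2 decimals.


Peak stress = 7.6 * 3.1
= 23.56 MPa

23.56


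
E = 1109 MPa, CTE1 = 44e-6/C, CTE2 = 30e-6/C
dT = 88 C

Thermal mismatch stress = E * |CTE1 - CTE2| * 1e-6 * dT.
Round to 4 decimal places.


= 1109 * 14e-6 * 88
= 1.3663 MPa

1.3663


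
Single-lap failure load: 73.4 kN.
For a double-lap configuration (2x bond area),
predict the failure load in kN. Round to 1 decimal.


Failure load = 73.4 * 2 = 146.8 kN

146.8


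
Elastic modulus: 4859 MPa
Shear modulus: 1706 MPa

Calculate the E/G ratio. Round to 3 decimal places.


E / G = 4859 / 1706 = 2.848

2.848


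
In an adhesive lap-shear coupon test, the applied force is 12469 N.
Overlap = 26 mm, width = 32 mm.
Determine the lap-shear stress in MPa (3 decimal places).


stress = F / (overlap * width)
= 12469 / (26 * 32)
= 14.987 MPa

14.987


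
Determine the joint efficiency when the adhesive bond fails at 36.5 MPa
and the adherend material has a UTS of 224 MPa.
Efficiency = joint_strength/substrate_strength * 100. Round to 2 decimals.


Joint efficiency = 36.5 / 224 * 100
= 16.29%

16.29


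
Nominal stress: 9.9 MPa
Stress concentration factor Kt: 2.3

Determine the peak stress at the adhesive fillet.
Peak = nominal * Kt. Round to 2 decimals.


Peak stress = 9.9 * 2.3
= 22.77 MPa

22.77


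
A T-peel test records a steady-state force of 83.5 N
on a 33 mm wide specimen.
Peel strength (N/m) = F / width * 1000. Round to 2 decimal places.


Peel strength = 83.5 / 33 * 1000
= 2530.30 N/m

2530.30


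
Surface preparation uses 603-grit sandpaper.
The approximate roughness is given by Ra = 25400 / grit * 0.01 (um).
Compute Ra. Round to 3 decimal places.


Ra = 25400 / 603 * 0.01
= 254 / 603
= 0.421 um

0.421


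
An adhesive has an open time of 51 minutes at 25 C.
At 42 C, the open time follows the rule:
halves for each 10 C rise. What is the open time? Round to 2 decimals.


Factor = 2^((42-25)/10) = 3.2490
Open time = 51 / 3.2490 = 15.70 min

15.70


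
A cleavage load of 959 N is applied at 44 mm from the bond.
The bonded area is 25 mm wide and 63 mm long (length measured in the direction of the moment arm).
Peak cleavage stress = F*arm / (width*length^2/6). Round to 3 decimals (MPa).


Moment = 959 * 44 = 42196 N*mm
Section modulus = 25 * 3969 / 6 = 99225 / 6 mm^3
Stress = 42196 / (99225 / 6) = 253176 / 99225
= 2.552 MPa

2.552


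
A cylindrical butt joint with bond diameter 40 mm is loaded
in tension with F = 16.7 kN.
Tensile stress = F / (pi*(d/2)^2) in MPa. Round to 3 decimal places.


Area = pi * (40/2)^2 = 1256.6371 mm^2
Stress = 16.7*1000 / 1256.6371
= 13.289 MPa

13.289


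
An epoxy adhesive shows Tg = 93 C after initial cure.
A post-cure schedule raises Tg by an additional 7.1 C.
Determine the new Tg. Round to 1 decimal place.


New Tg = 93 + 7.1
= 100.1 C

100.1


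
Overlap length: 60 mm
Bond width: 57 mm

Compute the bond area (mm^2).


Bond area = 60 * 57 = 3420 mm^2

3420


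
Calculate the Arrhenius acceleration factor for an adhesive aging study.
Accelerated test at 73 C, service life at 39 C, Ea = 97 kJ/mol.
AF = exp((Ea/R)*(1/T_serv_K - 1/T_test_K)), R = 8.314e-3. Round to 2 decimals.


T_test = 346.15 K, T_serv = 312.15 K
Ea/R = 97 / 0.008314 = 11667.07
AF = exp(11667.07 * (1/312.15 - 1/346.15))
= 39.30

39.30


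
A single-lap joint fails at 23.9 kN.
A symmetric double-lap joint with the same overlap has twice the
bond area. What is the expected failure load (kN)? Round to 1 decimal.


Double-lap load = 2 * 23.9 = 47.8 kN

47.8


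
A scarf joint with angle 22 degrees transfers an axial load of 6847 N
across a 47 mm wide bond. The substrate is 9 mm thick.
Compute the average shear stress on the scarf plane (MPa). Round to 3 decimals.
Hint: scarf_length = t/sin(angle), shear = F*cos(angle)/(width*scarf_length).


scarf_length = 9 / sin(22 deg) = 24.0252 mm
cos(22 deg) = 0.927184
shear stress = 6847 * 0.927184 / (47 * 24.0252)
= 5.622 MPa

5.622


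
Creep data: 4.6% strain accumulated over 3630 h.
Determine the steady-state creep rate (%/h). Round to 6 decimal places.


Rate = 4.6 / 3630 = 0.001267 %/h

0.001267


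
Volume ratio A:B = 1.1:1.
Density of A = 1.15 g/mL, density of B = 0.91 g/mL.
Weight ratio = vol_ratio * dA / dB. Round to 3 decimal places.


Wt ratio = 1.1 * 1.15 / 0.91
= 1.390

1.390


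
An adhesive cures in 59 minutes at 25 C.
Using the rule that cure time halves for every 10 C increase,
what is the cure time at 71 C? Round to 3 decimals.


Factor = 2^((71 - 25) / 10) = 24.2515
Cure time = 59 / 24.2515
= 2.433 minutes

2.433


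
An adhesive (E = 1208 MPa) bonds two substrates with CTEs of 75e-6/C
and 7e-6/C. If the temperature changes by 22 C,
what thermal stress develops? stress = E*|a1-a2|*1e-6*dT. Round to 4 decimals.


Stress = 1208 * |75 - 7| * 1e-6 * 22
= 1.8072 MPa

1.8072


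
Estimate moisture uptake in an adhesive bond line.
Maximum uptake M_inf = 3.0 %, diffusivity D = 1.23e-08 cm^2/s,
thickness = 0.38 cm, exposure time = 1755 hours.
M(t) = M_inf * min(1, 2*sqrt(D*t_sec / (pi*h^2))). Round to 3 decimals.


Convert time: 1755 h = 6318000 s
ratio = min(1, 2*sqrt(1.23e-08*6318000/(pi*0.38^2)))
= 0.827778
M(t) = 3.0 * 0.827778 = 2.483%

2.483


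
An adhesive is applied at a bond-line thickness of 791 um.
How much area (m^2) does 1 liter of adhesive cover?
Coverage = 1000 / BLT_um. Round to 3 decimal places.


Coverage = 1000 / 791 = 1.264 m^2

1.264


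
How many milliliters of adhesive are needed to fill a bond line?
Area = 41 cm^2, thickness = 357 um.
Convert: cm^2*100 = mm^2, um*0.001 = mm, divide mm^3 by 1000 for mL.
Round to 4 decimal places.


= (41 * 100) * (357 * 0.001) / 1000
= 1.4637 mL

1.4637


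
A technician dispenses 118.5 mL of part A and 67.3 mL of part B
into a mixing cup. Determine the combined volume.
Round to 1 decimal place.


Combined volume = 118.5 + 67.3
= 185.8 mL

185.8


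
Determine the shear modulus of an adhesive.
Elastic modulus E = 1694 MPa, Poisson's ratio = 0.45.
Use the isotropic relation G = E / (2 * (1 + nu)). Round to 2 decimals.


G = 1694 / (2*(1+0.45)) = 1694 / 2.90
= 584.14 MPa

584.14


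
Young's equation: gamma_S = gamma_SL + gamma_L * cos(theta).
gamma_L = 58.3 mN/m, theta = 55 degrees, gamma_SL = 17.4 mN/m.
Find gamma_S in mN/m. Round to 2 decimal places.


cos(55 deg) = 0.573576
gamma_S = 17.4 + 58.3 * 0.573576
= 50.84 mN/m

50.84


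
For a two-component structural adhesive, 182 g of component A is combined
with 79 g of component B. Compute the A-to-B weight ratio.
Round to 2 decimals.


Weight ratio A:B = 182 / 79
= 2.30

2.30


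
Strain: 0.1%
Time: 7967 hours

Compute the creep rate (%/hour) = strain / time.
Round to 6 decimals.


Creep rate = 0.1 / 7967
= 0.000013 %/h

0.000013


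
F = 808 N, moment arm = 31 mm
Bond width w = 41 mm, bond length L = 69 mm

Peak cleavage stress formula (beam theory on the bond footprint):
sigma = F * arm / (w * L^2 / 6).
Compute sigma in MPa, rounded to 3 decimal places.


sigma = (808 * 31) / (41 * 4761 / 6)
= 25048 * 6 / 195201
= 150288 / 195201
= 0.770 MPa

0.770


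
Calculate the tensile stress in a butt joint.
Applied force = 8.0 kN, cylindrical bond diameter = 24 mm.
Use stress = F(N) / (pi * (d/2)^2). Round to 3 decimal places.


A = pi * 12.0^2 = 452.3893 mm^2
sigma = 8000.0 / 452.3893 = 17.684 MPa

17.684


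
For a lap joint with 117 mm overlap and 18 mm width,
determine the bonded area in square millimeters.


Area = 117 * 18 = 2106 mm^2

2106


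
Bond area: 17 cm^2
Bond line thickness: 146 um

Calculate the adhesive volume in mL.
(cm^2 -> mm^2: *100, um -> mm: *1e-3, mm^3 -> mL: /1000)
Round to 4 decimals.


V = 17*100 * 146*1e-3 / 1000
= 0.2482 mL

0.2482


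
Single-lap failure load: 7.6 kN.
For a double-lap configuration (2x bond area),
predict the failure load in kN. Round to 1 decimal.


Failure load = 7.6 * 2 = 15.2 kN

15.2


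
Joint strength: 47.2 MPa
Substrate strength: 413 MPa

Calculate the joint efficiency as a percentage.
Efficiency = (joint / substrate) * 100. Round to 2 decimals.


Efficiency = (47.2 / 413) * 100 = 11.43%

11.43


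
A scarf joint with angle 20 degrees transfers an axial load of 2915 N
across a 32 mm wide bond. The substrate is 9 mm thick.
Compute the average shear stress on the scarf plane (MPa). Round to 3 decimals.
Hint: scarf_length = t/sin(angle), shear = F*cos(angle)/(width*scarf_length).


scarf_length = 9 / sin(20 deg) = 26.3142 mm
cos(20 deg) = 0.939693
shear stress = 2915 * 0.939693 / (32 * 26.3142)
= 3.253 MPa

3.253


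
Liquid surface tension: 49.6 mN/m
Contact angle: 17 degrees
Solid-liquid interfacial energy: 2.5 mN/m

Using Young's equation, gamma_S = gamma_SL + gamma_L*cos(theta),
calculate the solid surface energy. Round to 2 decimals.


gamma_S = 2.5 + 49.6 * cos(17)
= 49.93 mN/m

49.93


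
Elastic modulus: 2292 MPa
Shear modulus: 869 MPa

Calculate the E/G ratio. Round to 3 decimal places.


E / G = 2292 / 869 = 2.638

2.638


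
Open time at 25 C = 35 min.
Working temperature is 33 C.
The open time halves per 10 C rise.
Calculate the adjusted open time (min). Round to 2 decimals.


factor = 2^((33 - 25) / 10) = 1.7411
ot = 35 / 1.7411 = 20.10 min

20.10


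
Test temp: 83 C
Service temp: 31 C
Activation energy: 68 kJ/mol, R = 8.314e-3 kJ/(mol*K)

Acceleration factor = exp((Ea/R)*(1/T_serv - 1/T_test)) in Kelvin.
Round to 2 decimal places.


AF = exp((68/0.008314)*(1/304.15 - 1/356.15))
= 50.72

50.72


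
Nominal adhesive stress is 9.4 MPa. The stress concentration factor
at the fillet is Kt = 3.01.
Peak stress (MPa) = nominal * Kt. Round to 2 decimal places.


Peak = 9.4 * 3.01 = 28.29 MPa

28.29


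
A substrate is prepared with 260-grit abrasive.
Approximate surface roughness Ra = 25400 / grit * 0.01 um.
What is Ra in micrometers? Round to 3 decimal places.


Ra = 25400 / 260 * 0.01 = 0.977 um

0.977


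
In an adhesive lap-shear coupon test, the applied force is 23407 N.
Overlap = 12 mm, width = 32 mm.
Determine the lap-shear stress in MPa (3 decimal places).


stress = F / (overlap * width)
= 23407 / (12 * 32)
= 60.956 MPa

60.956


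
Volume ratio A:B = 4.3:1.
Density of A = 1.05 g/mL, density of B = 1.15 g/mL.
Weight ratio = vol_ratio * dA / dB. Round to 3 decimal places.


Wt ratio = 4.3 * 1.05 / 1.15
= 3.926

3.926


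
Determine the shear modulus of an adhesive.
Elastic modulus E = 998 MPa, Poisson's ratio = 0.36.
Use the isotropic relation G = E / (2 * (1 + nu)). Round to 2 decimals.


G = 998 / (2*(1+0.36)) = 998 / 2.72
= 366.91 MPa

366.91


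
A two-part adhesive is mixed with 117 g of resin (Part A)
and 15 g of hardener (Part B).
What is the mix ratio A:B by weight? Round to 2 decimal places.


Mix ratio = mass_A / mass_B
= 117 / 15
= 7.80

7.80


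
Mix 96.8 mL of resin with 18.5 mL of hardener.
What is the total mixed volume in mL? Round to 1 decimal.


Total = 96.8 + 18.5 = 115.3 mL

115.3


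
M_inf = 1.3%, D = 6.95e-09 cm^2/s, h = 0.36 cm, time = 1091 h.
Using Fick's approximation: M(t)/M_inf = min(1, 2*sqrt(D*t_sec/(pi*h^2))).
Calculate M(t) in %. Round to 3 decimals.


t = 3927600 s
ratio = min(1, 2*sqrt(6.95e-09*3927600/(pi*0.1296)))
= 0.517855
M(t) = 1.3 * 0.517855 = 0.673%

0.673


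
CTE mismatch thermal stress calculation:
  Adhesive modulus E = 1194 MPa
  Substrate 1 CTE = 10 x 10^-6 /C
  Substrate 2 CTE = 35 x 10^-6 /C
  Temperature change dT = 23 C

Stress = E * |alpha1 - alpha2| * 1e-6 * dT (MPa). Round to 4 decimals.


delta_alpha = |10 - 35| = 25 x 10^-6/C
Stress = 1194 * 25e-6 * 23
= 0.6866 MPa

0.6866


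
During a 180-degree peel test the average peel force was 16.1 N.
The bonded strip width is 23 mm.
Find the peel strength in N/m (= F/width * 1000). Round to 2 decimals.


Peel strength = F/width * 1000
= 16.1 / 23 * 1000
= 700.00 N/m

700.00


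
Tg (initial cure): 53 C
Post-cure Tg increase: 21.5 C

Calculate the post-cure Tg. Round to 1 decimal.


Post-cure Tg = 53 + 21.5 = 74.5 C

74.5


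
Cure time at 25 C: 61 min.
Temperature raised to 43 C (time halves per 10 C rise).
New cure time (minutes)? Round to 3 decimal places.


Acceleration factor = 2^(18/10) = 3.4822
New time = 61 / 3.4822 = 17.518 min

17.518
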